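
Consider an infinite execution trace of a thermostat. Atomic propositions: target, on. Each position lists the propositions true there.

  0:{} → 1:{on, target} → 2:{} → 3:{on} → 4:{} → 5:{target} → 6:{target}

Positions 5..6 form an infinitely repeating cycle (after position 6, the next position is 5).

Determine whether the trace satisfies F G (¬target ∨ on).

G (¬target ∨ on) is false at every position 0..6, so it never becomes true and F G (¬target ∨ on) fails.

No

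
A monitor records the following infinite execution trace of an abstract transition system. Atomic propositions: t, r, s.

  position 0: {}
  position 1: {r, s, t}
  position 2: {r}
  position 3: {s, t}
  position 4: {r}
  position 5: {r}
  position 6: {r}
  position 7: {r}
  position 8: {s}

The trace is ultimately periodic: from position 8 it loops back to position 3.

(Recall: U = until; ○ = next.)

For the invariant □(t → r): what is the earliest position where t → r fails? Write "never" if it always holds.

3

Check t → r at each position in order: 0 ✓, 1 ✓, 2 ✓.
At position 3 the labels are {s, t}, so t → r is false there. This is the first violation.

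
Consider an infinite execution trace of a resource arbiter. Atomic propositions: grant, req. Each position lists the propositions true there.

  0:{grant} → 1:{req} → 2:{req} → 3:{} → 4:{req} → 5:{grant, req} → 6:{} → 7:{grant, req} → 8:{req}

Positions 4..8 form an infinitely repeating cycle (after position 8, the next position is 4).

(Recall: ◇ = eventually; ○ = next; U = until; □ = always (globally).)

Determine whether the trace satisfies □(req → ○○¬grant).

Violated

req → ○○¬grant must hold at every position from 0 onward. It fails at position 5, so □(req → ○○¬grant) is false.
Positions where req holds: 1, 2, 4, 5, 7, 8.
Check ○○¬grant at each: 1→ok, 2→ok, 4→ok, 5→fails, 7→ok, 8→fails.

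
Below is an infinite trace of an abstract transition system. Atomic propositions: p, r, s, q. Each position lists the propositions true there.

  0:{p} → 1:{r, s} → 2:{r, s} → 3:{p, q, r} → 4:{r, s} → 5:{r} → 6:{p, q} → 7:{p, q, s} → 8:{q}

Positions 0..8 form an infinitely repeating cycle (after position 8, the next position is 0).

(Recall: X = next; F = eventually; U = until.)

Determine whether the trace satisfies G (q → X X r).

No

q → X X r must hold at every position from 0 onward. It fails at position 6, so G (q → X X r) is false.
Positions where q holds: 3, 6, 7, 8.
Check X X r at each: 3→ok, 6→fails, 7→fails, 8→ok.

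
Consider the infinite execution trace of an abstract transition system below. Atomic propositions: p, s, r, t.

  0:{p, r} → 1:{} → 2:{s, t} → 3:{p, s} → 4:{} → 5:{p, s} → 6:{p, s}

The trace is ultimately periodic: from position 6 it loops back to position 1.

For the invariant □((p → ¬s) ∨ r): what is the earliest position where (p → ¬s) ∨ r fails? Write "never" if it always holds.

Check (p → ¬s) ∨ r at each position in order: 0 ✓, 1 ✓, 2 ✓.
At position 3 the labels are {p, s}, so (p → ¬s) ∨ r is false there. This is the first violation.

3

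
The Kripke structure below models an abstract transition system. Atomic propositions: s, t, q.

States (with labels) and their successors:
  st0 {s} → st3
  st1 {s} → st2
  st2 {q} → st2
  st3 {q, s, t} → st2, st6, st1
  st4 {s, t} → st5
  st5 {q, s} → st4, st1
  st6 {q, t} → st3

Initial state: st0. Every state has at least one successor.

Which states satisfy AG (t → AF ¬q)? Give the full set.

{st1, st2, st4, st5}

States satisfying t → AF ¬q: {st0, st1, st2, st4, st5}.
States satisfying AG (t → AF ¬q): {st1, st2, st4, st5}.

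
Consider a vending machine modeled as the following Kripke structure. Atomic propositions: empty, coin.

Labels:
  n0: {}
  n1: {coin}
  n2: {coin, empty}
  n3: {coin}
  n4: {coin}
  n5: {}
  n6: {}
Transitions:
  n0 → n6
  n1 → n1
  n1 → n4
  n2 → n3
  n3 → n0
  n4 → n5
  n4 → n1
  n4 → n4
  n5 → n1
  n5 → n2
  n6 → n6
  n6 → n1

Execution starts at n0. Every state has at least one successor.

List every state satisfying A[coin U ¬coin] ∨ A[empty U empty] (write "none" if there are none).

States satisfying coin: {n1, n2, n3, n4}.
States satisfying ¬coin: {n0, n5, n6}.
States satisfying A[coin U ¬coin]: {n0, n2, n3, n5, n6}.
States satisfying empty: {n2}.
States satisfying A[empty U empty]: {n2}.
States satisfying A[coin U ¬coin] ∨ A[empty U empty]: {n0, n2, n3, n5, n6}.

{n0, n2, n3, n5, n6}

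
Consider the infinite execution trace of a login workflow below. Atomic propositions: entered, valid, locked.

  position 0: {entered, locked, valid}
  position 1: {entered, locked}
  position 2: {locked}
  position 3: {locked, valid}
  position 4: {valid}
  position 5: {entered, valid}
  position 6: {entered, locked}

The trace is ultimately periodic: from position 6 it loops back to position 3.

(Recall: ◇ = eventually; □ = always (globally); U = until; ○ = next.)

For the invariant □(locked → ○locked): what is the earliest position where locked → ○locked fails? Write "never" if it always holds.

Check locked → ○locked at each position in order: 0 ✓, 1 ✓, 2 ✓.
At position 3 the labels are {locked, valid} and the next position 4 has {valid}, so locked → ○locked is false there. This is the first violation.

3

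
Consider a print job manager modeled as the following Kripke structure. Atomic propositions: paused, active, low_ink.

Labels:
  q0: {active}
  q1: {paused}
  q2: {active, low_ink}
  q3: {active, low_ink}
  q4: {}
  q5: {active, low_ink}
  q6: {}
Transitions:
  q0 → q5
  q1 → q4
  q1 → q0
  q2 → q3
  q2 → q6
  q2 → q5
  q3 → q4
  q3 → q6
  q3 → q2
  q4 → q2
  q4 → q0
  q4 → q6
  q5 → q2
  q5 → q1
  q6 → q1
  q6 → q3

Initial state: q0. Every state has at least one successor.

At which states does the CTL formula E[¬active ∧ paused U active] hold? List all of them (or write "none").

States satisfying ¬active ∧ paused: {q1}.
States satisfying active: {q0, q2, q3, q5}.
States satisfying E[¬active ∧ paused U active]: {q0, q1, q2, q3, q5}.

{q0, q1, q2, q3, q5}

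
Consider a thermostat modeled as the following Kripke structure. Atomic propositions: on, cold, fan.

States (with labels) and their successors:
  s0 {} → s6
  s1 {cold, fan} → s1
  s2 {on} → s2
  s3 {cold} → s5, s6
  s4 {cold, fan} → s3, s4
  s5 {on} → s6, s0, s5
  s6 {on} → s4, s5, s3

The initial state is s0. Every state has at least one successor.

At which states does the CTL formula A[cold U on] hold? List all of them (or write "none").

{s2, s3, s5, s6}

States satisfying cold: {s1, s3, s4}.
States satisfying on: {s2, s5, s6}.
States satisfying A[cold U on]: {s2, s3, s5, s6}.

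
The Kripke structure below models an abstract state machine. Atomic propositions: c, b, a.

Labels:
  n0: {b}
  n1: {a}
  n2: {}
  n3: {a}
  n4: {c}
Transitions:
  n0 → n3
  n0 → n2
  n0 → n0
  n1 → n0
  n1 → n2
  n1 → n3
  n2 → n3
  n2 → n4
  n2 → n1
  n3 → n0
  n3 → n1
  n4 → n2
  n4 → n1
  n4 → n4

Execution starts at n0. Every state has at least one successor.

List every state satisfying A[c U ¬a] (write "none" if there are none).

States satisfying c: {n4}.
States satisfying ¬a: {n0, n2, n4}.
States satisfying A[c U ¬a]: {n0, n2, n4}.

{n0, n2, n4}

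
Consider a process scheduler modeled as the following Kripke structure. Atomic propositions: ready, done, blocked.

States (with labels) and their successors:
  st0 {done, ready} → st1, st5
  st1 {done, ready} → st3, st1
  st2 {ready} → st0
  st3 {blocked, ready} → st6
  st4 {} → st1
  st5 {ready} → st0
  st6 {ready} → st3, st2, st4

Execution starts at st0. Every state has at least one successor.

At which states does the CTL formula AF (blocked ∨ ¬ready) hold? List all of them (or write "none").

States satisfying blocked ∨ ¬ready: {st3, st4}.
States satisfying AF (blocked ∨ ¬ready): {st3, st4}.

{st3, st4}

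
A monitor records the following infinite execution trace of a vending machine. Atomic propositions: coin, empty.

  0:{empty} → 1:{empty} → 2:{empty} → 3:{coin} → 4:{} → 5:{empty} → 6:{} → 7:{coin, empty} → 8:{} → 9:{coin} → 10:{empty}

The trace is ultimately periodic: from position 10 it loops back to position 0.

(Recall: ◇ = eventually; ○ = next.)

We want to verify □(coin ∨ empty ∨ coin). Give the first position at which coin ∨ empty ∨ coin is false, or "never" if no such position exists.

4

Check coin ∨ empty ∨ coin at each position in order: 0 ✓, 1 ✓, 2 ✓, 3 ✓.
At position 4 the labels are {}, so coin ∨ empty ∨ coin is false there. This is the first violation.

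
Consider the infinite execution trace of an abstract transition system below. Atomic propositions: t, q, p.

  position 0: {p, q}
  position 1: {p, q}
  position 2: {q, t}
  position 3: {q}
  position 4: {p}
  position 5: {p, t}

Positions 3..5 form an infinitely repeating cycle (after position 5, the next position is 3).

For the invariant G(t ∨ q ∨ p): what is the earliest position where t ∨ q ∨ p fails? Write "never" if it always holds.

never

t ∨ q ∨ p holds at every position 0..5, and those are all the positions the trace ever visits, so the invariant G(t ∨ q ∨ p) is never violated.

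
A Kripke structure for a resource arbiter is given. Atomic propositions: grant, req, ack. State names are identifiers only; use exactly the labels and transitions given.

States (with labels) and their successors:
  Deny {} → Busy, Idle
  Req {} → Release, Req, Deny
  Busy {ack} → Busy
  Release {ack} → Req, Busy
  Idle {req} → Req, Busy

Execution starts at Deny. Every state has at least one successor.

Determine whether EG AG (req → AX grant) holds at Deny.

No

States satisfying AG (req → AX grant): {Busy}.
States satisfying EG AG (req → AX grant): {Busy}.
No suitable path/successor from Deny witnesses the formula.
Deny ∉ Sat(EG AG (req → AX grant)).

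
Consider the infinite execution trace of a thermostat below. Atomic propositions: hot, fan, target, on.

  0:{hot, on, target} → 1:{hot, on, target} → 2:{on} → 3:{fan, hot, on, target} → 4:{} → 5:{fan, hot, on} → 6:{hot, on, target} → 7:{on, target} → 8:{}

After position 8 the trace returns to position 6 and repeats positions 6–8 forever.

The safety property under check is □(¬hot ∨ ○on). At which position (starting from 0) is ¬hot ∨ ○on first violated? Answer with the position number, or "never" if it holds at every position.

Check ¬hot ∨ ○on at each position in order: 0 ✓, 1 ✓, 2 ✓.
At position 3 the labels are {fan, hot, on, target} and the next position 4 has {}, so ¬hot ∨ ○on is false there. This is the first violation.

3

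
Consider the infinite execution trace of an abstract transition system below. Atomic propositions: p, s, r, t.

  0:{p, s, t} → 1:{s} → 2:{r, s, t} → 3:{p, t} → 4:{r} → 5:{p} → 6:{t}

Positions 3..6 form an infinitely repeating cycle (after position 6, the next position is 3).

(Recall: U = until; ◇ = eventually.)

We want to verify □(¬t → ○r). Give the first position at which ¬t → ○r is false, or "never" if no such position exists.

Check ¬t → ○r at each position in order: 0 ✓, 1 ✓, 2 ✓, 3 ✓.
At position 4 the labels are {r} and the next position 5 has {p}, so ¬t → ○r is false there. This is the first violation.

4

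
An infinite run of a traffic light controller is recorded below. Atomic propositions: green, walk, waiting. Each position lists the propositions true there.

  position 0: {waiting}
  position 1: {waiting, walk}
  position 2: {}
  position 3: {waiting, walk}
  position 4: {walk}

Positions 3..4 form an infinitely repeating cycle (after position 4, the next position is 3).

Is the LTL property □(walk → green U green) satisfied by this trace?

Does not hold

walk → green U green must hold at every position from 0 onward. It fails at position 1, so □(walk → green U green) is false.
Positions where walk holds: 1, 3, 4.
Check green U green at each: 1→fails, 3→fails, 4→fails.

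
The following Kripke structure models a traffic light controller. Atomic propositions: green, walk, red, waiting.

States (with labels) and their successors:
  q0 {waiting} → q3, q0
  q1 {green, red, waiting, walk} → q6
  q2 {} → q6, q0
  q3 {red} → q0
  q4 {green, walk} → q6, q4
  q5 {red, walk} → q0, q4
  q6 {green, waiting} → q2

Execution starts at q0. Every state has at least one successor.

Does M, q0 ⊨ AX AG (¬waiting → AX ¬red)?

Yes

States satisfying AG (¬waiting → AX ¬red): {q0, q1, q2, q3, q4, q5, q6}.
States satisfying AX AG (¬waiting → AX ¬red): {q0, q1, q2, q3, q4, q5, q6}.
q0 ∈ Sat(AX AG (¬waiting → AX ¬red)).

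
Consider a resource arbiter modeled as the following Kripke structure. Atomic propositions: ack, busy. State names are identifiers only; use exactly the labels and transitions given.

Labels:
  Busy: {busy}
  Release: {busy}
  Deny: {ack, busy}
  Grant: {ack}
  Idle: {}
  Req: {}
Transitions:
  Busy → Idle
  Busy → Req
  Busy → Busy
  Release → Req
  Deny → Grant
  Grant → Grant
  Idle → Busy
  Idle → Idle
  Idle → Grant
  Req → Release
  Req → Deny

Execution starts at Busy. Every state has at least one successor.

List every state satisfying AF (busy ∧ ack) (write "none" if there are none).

States satisfying busy ∧ ack: {Deny}.
States satisfying AF (busy ∧ ack): {Deny}.

{Deny}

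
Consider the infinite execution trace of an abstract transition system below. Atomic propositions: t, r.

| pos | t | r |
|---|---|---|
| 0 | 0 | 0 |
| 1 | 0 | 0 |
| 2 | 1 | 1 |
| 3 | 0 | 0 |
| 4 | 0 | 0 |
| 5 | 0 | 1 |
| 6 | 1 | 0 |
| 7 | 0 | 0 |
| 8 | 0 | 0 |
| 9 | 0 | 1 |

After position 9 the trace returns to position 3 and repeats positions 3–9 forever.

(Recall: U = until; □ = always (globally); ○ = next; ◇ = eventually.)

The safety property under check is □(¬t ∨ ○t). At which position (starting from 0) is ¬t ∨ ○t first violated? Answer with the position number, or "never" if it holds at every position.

Check ¬t ∨ ○t at each position in order: 0 ✓, 1 ✓.
At position 2 the labels are {r, t} and the next position 3 has {}, so ¬t ∨ ○t is false there. This is the first violation.

2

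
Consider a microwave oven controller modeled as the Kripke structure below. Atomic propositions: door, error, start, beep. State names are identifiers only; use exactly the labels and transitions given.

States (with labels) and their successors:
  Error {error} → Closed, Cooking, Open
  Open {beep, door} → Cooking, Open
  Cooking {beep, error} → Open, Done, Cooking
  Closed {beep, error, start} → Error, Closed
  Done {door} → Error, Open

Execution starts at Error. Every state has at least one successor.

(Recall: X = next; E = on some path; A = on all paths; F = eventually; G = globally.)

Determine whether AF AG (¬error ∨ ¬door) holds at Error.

Yes

States satisfying AG (¬error ∨ ¬door): {Error, Open, Cooking, Closed, Done}.
States satisfying AF AG (¬error ∨ ¬door): {Error, Open, Cooking, Closed, Done}.
Error ∈ Sat(AF AG (¬error ∨ ¬door)).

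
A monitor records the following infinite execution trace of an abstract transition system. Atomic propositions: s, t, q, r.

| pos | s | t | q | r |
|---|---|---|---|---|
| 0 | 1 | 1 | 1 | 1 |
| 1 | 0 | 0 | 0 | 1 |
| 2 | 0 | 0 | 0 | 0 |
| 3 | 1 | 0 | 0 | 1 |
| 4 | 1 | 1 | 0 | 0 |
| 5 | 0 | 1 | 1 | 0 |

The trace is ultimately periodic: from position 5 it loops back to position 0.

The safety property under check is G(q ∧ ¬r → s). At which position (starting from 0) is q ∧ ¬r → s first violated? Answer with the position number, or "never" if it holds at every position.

5

Check q ∧ ¬r → s at each position in order: 0 ✓, 1 ✓, 2 ✓, 3 ✓, 4 ✓.
At position 5 the labels are {q, t}, so q ∧ ¬r → s is false there. This is the first violation.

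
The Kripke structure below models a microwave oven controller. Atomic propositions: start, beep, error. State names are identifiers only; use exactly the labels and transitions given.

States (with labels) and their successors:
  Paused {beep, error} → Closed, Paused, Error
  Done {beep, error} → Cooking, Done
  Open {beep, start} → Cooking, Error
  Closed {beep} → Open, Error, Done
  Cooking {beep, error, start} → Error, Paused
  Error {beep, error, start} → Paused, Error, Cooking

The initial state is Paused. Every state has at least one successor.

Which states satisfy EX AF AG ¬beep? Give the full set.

none

States satisfying AF AG ¬beep: ∅.
States satisfying EX AF AG ¬beep: ∅.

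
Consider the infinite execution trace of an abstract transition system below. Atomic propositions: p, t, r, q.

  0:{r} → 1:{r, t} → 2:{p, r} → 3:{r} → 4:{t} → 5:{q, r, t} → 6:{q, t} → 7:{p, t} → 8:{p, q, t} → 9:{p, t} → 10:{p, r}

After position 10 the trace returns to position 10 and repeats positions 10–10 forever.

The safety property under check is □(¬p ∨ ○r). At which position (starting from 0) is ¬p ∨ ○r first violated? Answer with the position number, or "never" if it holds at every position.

Check ¬p ∨ ○r at each position in order: 0 ✓, 1 ✓, 2 ✓, 3 ✓, 4 ✓, 5 ✓, 6 ✓.
At position 7 the labels are {p, t} and the next position 8 has {p, q, t}, so ¬p ∨ ○r is false there. This is the first violation.

7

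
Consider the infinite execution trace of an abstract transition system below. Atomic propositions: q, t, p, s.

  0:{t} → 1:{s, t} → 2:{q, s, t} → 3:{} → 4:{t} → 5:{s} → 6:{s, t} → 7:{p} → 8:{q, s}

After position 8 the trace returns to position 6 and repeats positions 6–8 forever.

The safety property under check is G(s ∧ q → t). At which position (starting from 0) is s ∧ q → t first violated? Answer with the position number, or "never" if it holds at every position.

Check s ∧ q → t at each position in order: 0 ✓, 1 ✓, 2 ✓, 3 ✓, 4 ✓, 5 ✓, 6 ✓, 7 ✓.
At position 8 the labels are {q, s}, so s ∧ q → t is false there. This is the first violation.

8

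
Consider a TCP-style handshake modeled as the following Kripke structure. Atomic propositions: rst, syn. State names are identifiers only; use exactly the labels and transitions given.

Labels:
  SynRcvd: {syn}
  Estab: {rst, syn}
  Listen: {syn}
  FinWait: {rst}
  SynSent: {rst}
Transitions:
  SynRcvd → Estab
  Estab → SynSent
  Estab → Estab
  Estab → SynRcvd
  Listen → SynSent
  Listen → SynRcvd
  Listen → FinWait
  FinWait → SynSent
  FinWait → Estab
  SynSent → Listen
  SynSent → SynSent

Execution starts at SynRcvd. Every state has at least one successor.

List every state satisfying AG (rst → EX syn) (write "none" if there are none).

{SynRcvd, Estab, Listen, FinWait, SynSent}

States satisfying rst → EX syn: {SynRcvd, Estab, Listen, FinWait, SynSent}.
States satisfying AG (rst → EX syn): {SynRcvd, Estab, Listen, FinWait, SynSent}.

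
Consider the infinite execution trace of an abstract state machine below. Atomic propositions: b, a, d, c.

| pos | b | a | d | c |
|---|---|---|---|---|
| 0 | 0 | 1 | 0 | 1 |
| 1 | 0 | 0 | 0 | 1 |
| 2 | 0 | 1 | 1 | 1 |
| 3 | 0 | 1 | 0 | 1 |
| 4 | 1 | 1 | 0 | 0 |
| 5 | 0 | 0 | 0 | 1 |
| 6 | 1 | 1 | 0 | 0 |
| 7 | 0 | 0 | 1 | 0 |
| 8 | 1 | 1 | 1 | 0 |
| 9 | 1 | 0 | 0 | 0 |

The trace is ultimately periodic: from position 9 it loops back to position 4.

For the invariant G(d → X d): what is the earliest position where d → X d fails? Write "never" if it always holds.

Check d → X d at each position in order: 0 ✓, 1 ✓.
At position 2 the labels are {a, c, d} and the next position 3 has {a, c}, so d → X d is false there. This is the first violation.

2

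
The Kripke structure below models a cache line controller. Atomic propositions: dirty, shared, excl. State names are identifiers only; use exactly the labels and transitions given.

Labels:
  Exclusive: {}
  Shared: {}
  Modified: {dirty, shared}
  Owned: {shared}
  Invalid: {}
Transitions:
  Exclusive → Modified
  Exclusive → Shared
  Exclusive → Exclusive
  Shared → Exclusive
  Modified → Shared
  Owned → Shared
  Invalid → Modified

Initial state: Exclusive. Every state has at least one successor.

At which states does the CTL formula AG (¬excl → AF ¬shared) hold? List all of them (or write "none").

States satisfying ¬excl → AF ¬shared: {Exclusive, Shared, Modified, Owned, Invalid}.
States satisfying AG (¬excl → AF ¬shared): {Exclusive, Shared, Modified, Owned, Invalid}.

{Exclusive, Shared, Modified, Owned, Invalid}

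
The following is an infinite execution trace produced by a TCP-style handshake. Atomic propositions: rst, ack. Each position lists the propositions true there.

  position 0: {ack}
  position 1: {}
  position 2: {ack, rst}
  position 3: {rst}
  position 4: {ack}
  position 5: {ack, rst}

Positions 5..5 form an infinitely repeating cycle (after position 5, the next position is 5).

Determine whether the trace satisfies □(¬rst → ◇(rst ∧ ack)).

Yes

¬rst → ◇(rst ∧ ack) holds at every position 0..5, and those are all positions ever visited, so □(¬rst → ◇(rst ∧ ack)) holds.
Positions where ¬rst holds: 0, 1, 4.
Check ◇(rst ∧ ack) at each: 0→ok, 1→ok, 4→ok.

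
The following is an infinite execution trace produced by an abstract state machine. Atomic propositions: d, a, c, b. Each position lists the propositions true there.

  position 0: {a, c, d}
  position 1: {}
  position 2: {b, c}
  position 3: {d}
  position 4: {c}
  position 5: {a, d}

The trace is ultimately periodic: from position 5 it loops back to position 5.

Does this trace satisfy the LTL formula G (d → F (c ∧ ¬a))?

Violated

d → F (c ∧ ¬a) must hold at every position from 0 onward. It fails at position 5, so G (d → F (c ∧ ¬a)) is false.
Positions where d holds: 0, 3, 5.
Check F (c ∧ ¬a) at each: 0→ok, 3→ok, 5→fails.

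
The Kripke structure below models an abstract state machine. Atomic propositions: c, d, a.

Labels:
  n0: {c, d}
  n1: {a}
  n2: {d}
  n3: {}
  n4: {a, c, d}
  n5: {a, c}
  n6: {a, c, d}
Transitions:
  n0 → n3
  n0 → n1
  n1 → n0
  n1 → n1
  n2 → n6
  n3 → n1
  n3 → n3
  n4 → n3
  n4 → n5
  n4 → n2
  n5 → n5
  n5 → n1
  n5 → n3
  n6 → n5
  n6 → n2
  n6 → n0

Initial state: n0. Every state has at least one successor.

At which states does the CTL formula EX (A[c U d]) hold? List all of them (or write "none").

{n1, n2, n4, n6}

States satisfying A[c U d]: {n0, n2, n4, n6}.
States satisfying EX (A[c U d]): {n1, n2, n4, n6}.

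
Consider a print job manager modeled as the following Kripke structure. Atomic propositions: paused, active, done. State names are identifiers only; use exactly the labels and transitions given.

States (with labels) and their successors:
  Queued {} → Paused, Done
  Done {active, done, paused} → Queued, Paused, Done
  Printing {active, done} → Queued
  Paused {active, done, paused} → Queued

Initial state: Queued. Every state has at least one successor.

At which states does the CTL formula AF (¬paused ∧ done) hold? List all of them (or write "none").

{Printing}

States satisfying ¬paused ∧ done: {Printing}.
States satisfying AF (¬paused ∧ done): {Printing}.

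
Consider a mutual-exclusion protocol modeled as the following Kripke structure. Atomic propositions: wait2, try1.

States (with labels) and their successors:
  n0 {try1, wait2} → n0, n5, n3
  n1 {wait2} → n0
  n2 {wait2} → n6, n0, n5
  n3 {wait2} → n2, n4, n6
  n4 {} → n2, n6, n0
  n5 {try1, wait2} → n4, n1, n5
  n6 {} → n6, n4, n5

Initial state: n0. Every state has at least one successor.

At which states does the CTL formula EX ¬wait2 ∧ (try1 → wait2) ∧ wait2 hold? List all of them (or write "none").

States satisfying ¬wait2: {n4, n6}.
States satisfying EX ¬wait2: {n2, n3, n4, n5, n6}.
States satisfying try1 → wait2: {n0, n1, n2, n3, n4, n5, n6}.
States satisfying (try1 → wait2) ∧ wait2: {n0, n1, n2, n3, n5}.
States satisfying EX ¬wait2 ∧ (try1 → wait2) ∧ wait2: {n2, n3, n5}.

{n2, n3, n5}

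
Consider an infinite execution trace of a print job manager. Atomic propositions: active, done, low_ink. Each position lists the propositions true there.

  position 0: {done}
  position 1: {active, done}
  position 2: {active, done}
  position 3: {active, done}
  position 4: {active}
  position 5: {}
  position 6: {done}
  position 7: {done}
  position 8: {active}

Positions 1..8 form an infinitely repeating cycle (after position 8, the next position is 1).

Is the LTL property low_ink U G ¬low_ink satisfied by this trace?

Walking from position 0: G ¬low_ink first holds at position 0, and low_ink holds at every earlier position along the way, so low_ink U G ¬low_ink holds.

Holds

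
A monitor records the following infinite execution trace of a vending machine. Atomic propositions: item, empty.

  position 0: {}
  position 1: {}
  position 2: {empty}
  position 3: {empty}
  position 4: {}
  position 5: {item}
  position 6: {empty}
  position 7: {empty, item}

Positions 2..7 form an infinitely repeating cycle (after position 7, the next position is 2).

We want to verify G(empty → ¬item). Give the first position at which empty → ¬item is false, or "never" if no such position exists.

7

Check empty → ¬item at each position in order: 0 ✓, 1 ✓, 2 ✓, 3 ✓, 4 ✓, 5 ✓, 6 ✓.
At position 7 the labels are {empty, item}, so empty → ¬item is false there. This is the first violation.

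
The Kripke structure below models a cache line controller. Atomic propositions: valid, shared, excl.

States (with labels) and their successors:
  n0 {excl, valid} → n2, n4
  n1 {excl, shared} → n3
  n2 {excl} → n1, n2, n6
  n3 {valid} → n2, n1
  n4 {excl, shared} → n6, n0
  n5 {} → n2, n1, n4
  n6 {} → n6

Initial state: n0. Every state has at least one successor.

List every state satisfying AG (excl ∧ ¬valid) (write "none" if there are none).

States satisfying excl ∧ ¬valid: {n1, n2, n4}.
States satisfying AG (excl ∧ ¬valid): ∅.

none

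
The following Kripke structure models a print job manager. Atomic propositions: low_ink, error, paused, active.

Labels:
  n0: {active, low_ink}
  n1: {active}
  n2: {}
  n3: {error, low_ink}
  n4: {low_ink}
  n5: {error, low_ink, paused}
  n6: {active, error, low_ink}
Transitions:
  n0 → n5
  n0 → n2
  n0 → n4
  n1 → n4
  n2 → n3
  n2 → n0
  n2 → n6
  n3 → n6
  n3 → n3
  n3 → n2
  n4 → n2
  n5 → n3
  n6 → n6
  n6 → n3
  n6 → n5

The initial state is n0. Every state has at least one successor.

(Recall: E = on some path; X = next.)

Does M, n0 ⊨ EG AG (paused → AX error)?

States satisfying AG (paused → AX error): {n0, n1, n2, n3, n4, n5, n6}.
States satisfying EG AG (paused → AX error): {n0, n1, n2, n3, n4, n5, n6}.
n0 ∈ Sat(EG AG (paused → AX error)).

Satisfied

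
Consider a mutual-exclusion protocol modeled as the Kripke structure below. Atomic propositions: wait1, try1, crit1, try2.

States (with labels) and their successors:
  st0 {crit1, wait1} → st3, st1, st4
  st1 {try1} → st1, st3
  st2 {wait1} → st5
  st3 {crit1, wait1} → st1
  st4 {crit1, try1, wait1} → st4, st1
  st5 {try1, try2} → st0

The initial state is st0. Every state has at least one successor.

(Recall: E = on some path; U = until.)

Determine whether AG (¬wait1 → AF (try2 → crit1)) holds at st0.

States satisfying ¬wait1 → AF (try2 → crit1): {st0, st1, st2, st3, st4, st5}.
States satisfying AG (¬wait1 → AF (try2 → crit1)): {st0, st1, st2, st3, st4, st5}.
Every state reachable from st0 satisfies ¬wait1 → AF (try2 → crit1).
st0 ∈ Sat(AG (¬wait1 → AF (try2 → crit1))).

Holds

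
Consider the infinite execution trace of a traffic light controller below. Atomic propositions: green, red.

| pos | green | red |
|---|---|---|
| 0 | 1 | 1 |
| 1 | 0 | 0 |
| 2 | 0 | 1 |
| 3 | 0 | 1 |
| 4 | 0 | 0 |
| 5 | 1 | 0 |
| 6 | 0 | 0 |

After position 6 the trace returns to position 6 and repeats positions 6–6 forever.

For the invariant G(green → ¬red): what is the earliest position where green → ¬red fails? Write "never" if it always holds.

At position 0 the labels are {green, red}, so green → ¬red is false there. This is the first violation.

0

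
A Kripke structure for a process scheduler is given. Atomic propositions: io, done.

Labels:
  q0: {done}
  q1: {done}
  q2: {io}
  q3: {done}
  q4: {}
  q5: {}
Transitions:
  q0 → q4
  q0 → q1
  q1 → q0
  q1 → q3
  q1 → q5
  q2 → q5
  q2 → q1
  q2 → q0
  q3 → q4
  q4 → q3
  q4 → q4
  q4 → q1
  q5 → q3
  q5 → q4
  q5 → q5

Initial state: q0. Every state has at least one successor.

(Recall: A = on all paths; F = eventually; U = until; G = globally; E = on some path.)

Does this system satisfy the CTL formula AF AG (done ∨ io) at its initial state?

States satisfying AG (done ∨ io): ∅.
States satisfying AF AG (done ∨ io): ∅.
There is a path from q0 along which AG (done ∨ io) never holds.
q0 ∉ Sat(AF AG (done ∨ io)).

Violated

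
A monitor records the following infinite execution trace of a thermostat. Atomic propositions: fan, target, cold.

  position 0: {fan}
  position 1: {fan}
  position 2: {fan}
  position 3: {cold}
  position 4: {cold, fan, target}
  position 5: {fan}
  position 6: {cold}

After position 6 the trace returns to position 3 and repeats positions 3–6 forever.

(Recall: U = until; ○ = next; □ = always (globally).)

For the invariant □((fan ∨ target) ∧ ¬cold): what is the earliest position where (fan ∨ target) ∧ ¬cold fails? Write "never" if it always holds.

3

Check (fan ∨ target) ∧ ¬cold at each position in order: 0 ✓, 1 ✓, 2 ✓.
At position 3 the labels are {cold}, so (fan ∨ target) ∧ ¬cold is false there. This is the first violation.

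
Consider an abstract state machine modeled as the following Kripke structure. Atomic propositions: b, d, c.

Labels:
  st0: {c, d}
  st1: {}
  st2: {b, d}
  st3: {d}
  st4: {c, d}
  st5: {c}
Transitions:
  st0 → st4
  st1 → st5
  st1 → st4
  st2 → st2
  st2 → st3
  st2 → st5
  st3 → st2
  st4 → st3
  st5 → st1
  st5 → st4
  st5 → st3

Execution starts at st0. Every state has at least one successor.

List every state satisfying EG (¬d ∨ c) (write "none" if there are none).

{st1, st5}

States satisfying ¬d ∨ c: {st0, st1, st4, st5}.
States satisfying EG (¬d ∨ c): {st1, st5}.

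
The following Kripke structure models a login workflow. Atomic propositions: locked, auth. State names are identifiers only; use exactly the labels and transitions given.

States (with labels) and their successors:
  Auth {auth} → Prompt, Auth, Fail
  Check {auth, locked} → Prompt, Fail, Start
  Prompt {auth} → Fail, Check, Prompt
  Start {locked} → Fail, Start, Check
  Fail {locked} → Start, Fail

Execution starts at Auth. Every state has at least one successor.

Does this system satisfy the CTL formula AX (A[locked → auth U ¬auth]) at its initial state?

Does not hold

States satisfying A[locked → auth U ¬auth]: {Start, Fail}.
States satisfying AX (A[locked → auth U ¬auth]): {Fail}.
Auth ∉ Sat(AX (A[locked → auth U ¬auth])).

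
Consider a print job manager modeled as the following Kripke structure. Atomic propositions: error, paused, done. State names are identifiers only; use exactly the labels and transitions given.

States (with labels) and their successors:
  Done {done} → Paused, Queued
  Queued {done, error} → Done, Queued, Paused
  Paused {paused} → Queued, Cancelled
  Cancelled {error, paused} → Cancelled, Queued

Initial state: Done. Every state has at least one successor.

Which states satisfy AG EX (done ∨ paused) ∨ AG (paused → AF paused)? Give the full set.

{Done, Queued, Paused, Cancelled}

States satisfying EX (done ∨ paused): {Done, Queued, Paused, Cancelled}.
States satisfying AG EX (done ∨ paused): {Done, Queued, Paused, Cancelled}.
States satisfying paused → AF paused: {Done, Queued, Paused, Cancelled}.
States satisfying AG (paused → AF paused): {Done, Queued, Paused, Cancelled}.
States satisfying AG EX (done ∨ paused) ∨ AG (paused → AF paused): {Done, Queued, Paused, Cancelled}.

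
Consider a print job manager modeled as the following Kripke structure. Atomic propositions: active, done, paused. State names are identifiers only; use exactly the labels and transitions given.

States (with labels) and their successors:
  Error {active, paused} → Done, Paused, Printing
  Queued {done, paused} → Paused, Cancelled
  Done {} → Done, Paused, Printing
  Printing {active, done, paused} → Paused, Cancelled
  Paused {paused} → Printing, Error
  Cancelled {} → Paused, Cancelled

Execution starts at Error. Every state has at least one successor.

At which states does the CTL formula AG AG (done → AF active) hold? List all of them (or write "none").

States satisfying AG (done → AF active): {Error, Done, Printing, Paused, Cancelled}.
States satisfying AG AG (done → AF active): {Error, Done, Printing, Paused, Cancelled}.

{Error, Done, Printing, Paused, Cancelled}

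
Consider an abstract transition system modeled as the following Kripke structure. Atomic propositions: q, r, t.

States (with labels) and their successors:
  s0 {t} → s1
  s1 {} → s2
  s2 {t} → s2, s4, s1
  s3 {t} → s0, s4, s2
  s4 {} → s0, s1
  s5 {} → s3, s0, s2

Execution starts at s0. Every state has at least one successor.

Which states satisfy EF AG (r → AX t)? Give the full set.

States satisfying AG (r → AX t): {s0, s1, s2, s3, s4, s5}.
States satisfying EF AG (r → AX t): {s0, s1, s2, s3, s4, s5}.

{s0, s1, s2, s3, s4, s5}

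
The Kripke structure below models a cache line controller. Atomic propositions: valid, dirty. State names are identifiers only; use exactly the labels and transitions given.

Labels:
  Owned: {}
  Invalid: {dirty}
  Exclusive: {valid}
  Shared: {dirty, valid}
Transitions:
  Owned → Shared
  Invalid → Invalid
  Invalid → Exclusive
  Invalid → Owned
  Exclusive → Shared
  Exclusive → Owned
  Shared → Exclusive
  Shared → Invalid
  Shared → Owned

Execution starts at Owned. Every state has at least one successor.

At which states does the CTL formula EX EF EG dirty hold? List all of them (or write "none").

{Owned, Invalid, Exclusive, Shared}

States satisfying EF EG dirty: {Owned, Invalid, Exclusive, Shared}.
States satisfying EX EF EG dirty: {Owned, Invalid, Exclusive, Shared}.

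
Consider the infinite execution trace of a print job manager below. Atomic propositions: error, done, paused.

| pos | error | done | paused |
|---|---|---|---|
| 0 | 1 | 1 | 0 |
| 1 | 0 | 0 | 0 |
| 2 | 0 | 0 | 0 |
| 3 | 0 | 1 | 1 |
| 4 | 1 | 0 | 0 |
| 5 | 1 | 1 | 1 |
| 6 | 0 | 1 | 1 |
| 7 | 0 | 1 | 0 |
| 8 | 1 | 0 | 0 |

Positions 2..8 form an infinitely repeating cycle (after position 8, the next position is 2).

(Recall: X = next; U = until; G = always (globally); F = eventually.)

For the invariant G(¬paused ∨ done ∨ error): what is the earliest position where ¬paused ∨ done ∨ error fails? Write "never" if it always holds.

¬paused ∨ done ∨ error holds at every position 0..8, and those are all the positions the trace ever visits, so the invariant G(¬paused ∨ done ∨ error) is never violated.

never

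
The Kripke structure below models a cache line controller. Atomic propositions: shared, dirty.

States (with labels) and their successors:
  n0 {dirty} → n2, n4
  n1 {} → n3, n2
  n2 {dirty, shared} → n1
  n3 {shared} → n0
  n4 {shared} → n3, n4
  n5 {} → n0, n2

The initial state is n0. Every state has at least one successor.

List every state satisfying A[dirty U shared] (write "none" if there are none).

{n0, n2, n3, n4}

States satisfying dirty: {n0, n2}.
States satisfying shared: {n2, n3, n4}.
States satisfying A[dirty U shared]: {n0, n2, n3, n4}.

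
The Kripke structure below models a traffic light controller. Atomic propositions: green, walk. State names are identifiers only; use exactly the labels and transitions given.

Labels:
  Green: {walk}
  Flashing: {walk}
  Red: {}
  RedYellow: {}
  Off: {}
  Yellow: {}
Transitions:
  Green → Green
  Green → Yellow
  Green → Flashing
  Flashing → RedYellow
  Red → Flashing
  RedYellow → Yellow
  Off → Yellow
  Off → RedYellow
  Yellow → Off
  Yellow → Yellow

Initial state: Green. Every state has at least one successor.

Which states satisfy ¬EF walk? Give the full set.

{RedYellow, Off, Yellow}

States satisfying walk: {Green, Flashing}.
States satisfying EF walk: {Green, Flashing, Red}.
States satisfying ¬EF walk: {RedYellow, Off, Yellow}.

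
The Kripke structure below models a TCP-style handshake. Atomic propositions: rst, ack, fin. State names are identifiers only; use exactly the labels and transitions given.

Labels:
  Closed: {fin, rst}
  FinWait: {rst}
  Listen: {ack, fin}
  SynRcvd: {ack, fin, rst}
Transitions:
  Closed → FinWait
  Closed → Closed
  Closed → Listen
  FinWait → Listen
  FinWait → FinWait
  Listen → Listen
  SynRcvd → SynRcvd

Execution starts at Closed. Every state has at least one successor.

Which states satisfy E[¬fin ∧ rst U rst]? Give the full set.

States satisfying ¬fin ∧ rst: {FinWait}.
States satisfying rst: {Closed, FinWait, SynRcvd}.
States satisfying E[¬fin ∧ rst U rst]: {Closed, FinWait, SynRcvd}.

{Closed, FinWait, SynRcvd}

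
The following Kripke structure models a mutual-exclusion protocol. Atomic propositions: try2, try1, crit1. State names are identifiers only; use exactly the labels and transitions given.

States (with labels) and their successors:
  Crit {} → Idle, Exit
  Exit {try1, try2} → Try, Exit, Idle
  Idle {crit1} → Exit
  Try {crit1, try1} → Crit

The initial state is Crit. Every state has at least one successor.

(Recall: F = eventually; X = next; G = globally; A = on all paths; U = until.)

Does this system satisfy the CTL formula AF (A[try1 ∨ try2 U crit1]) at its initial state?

States satisfying A[try1 ∨ try2 U crit1]: {Idle, Try}.
States satisfying AF (A[try1 ∨ try2 U crit1]): {Idle, Try}.
There is a path from Crit along which A[try1 ∨ try2 U crit1] never holds.
Crit ∉ Sat(AF (A[try1 ∨ try2 U crit1])).

Violated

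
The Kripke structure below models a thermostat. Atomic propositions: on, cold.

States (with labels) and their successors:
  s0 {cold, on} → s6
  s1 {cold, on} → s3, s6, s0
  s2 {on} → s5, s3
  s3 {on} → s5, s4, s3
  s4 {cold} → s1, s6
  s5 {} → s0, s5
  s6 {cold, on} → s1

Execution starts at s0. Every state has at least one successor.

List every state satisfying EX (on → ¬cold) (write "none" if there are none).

States satisfying on → ¬cold: {s2, s3, s4, s5}.
States satisfying EX (on → ¬cold): {s1, s2, s3, s5}.

{s1, s2, s3, s5}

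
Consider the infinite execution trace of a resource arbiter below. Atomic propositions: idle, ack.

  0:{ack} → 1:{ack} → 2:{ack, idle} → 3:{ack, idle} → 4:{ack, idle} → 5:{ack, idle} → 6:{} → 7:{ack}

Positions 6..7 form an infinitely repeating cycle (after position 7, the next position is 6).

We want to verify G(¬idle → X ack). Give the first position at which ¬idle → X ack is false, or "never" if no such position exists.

7

Check ¬idle → X ack at each position in order: 0 ✓, 1 ✓, 2 ✓, 3 ✓, 4 ✓, 5 ✓, 6 ✓.
At position 7 the labels are {ack} and the next position 6 has {}, so ¬idle → X ack is false there. This is the first violation.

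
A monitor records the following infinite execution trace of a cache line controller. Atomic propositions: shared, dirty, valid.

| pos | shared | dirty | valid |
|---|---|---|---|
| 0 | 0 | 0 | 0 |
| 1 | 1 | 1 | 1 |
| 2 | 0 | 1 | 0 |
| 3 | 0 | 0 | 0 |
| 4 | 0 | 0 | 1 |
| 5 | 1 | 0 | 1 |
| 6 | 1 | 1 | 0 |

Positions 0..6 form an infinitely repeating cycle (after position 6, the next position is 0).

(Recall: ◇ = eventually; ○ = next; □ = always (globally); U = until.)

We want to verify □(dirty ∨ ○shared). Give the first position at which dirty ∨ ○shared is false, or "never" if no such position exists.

3

Check dirty ∨ ○shared at each position in order: 0 ✓, 1 ✓, 2 ✓.
At position 3 the labels are {} and the next position 4 has {valid}, so dirty ∨ ○shared is false there. This is the first violation.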